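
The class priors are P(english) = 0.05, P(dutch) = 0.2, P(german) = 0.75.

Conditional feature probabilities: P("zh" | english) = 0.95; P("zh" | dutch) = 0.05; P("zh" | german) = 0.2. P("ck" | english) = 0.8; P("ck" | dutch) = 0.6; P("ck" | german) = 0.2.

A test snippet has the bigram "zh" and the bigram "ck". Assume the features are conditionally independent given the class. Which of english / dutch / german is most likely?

english

english: 0.05 × 0.95 × 0.8 = 0.038
dutch: 0.2 × 0.05 × 0.6 = 0.006
german: 0.75 × 0.2 × 0.2 = 0.03
Highest score → english.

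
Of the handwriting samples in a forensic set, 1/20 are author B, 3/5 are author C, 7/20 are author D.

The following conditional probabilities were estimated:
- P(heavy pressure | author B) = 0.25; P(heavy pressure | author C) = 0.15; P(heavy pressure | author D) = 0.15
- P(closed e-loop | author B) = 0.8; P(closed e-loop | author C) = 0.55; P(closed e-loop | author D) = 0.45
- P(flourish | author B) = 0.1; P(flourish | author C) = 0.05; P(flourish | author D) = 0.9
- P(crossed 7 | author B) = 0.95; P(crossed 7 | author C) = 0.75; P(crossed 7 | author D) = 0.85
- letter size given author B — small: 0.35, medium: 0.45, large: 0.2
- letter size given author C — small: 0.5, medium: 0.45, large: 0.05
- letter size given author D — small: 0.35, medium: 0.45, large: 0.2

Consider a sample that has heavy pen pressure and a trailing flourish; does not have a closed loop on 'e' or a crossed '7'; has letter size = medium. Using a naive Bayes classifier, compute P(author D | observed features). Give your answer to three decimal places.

0.883

author B: 0.05 × 0.25 × (1−0.8) × 0.1 × (1−0.95) × 0.45 = 0.000005625
author C: 0.6 × 0.15 × (1−0.55) × 0.05 × (1−0.75) × 0.45 = 0.0002278125
author D: 0.35 × 0.15 × (1−0.45) × 0.9 × (1−0.85) × 0.45 = 0.00175415625
P(author D | x) = 0.00175415625 / 0.00198759375 ≈ 0.883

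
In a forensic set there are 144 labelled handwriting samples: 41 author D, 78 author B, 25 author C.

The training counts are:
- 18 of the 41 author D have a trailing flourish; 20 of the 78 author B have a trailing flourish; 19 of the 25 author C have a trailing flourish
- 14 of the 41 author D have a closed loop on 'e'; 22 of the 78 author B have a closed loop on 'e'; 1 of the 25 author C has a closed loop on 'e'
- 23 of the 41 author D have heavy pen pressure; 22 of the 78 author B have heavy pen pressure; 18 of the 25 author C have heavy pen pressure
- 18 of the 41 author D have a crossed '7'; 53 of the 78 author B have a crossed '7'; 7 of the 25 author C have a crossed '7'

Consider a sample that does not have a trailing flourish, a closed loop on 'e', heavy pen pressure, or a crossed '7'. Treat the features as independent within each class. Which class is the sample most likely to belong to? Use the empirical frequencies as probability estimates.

author B

author D: (41/144) × (23/41) × (27/41) × (18/41) × (23/41) ≈ 0.0259047
author B: (78/144) × (58/78) × (56/78) × (56/78) × (25/78) ≈ 0.0665423
author C: (25/144) × (6/25) × (24/25) × (7/25) × (18/25) = 0.008064
Highest score → author B.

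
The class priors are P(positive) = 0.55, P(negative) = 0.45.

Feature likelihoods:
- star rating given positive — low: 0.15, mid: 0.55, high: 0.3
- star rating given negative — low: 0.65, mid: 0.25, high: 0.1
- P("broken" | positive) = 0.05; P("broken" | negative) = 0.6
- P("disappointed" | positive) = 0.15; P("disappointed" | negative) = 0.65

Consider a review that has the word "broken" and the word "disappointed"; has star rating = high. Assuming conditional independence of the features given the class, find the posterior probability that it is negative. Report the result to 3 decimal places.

positive: 0.55 × 0.3 × 0.05 × 0.15 = 0.0012375
negative: 0.45 × 0.1 × 0.6 × 0.65 = 0.01755
P(negative | x) = 0.01755 / 0.0187875 ≈ 0.934

0.934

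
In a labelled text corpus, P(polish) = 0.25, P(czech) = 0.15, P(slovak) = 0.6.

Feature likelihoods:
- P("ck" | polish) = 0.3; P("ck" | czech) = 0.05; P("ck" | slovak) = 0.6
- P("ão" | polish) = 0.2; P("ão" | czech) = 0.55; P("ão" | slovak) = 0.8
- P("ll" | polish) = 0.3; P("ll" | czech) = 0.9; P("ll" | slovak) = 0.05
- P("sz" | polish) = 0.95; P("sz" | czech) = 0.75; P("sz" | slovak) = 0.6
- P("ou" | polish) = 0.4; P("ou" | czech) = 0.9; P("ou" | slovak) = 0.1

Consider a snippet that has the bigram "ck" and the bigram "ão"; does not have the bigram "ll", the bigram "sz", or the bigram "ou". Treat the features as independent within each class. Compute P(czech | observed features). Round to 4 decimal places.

polish: 0.25 × 0.3 × 0.2 × (1−0.3) × (1−0.95) × (1−0.4) = 0.000315
czech: 0.15 × 0.05 × 0.55 × (1−0.9) × (1−0.75) × (1−0.9) = 0.0000103125
slovak: 0.6 × 0.6 × 0.8 × (1−0.05) × (1−0.6) × (1−0.1) = 0.098496
P(czech | x) = 0.0000103125 / 0.0988213125 ≈ 0.0001

0.0001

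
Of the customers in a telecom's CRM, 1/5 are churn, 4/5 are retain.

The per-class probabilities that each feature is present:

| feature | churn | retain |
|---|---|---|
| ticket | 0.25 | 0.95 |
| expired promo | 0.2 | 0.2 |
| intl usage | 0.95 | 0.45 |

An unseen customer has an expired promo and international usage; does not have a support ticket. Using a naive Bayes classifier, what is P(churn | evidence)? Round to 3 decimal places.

churn: 0.2 × (1−0.25) × 0.2 × 0.95 = 0.0285
retain: 0.8 × (1−0.95) × 0.2 × 0.45 = 0.0036
P(churn | x) = 0.0285 / 0.0321 ≈ 0.888

0.888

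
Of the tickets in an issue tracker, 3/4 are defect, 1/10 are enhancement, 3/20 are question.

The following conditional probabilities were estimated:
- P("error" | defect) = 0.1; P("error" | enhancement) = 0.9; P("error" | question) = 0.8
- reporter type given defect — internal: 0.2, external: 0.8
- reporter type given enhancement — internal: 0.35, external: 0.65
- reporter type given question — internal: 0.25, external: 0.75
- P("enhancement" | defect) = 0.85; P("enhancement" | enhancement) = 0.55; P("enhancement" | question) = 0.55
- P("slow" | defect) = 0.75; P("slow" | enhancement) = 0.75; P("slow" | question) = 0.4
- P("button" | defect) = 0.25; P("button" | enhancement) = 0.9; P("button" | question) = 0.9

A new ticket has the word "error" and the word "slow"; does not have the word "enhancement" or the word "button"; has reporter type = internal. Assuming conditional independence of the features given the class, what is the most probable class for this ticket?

defect

defect: 0.75 × 0.1 × 0.2 × (1−0.85) × 0.75 × (1−0.25) = 0.001265625
enhancement: 0.1 × 0.9 × 0.35 × (1−0.55) × 0.75 × (1−0.9) = 0.001063125
question: 0.15 × 0.8 × 0.25 × (1−0.55) × 0.4 × (1−0.9) = 0.00054
Highest score → defect.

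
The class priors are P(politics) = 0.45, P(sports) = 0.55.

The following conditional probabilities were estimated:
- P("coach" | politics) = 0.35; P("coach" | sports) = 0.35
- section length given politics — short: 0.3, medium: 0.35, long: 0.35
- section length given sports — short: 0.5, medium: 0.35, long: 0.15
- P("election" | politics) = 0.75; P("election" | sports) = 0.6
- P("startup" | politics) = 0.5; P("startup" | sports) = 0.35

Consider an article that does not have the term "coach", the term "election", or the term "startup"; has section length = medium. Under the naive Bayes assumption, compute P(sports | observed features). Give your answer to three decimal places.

politics: 0.45 × (1−0.35) × 0.35 × (1−0.75) × (1−0.5) = 0.012796875
sports: 0.55 × (1−0.35) × 0.35 × (1−0.6) × (1−0.35) = 0.0325325
P(sports | x) = 0.0325325 / 0.045329375 ≈ 0.718

0.718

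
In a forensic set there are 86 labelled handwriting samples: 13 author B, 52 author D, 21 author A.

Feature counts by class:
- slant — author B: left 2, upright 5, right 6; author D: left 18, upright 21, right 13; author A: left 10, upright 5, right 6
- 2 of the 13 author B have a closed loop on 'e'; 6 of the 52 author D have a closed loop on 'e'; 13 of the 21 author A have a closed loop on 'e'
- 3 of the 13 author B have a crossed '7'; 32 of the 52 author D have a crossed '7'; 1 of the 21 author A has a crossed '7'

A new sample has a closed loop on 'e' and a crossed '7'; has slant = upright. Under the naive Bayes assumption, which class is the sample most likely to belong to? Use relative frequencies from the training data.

author B: (13/86) × (5/13) × (2/13) × (3/13) ≈ 0.00206413
author D: (52/86) × (21/52) × (6/52) × (32/52) ≈ 0.0173387
author A: (21/86) × (5/21) × (13/21) × (1/21) ≈ 0.00171386
Highest score → author D.

author D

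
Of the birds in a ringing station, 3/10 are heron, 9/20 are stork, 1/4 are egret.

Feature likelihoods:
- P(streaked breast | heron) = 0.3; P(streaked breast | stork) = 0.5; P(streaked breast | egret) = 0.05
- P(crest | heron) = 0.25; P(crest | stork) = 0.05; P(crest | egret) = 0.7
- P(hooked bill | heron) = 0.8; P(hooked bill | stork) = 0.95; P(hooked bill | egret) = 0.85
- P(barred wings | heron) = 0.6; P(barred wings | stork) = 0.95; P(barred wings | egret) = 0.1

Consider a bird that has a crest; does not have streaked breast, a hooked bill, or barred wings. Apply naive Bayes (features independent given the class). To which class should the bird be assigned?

egret

heron: 0.3 × (1−0.3) × 0.25 × (1−0.8) × (1−0.6) = 0.0042
stork: 0.45 × (1−0.5) × 0.05 × (1−0.95) × (1−0.95) = 0.000028125
egret: 0.25 × (1−0.05) × 0.7 × (1−0.85) × (1−0.1) = 0.02244375
Highest score → egret.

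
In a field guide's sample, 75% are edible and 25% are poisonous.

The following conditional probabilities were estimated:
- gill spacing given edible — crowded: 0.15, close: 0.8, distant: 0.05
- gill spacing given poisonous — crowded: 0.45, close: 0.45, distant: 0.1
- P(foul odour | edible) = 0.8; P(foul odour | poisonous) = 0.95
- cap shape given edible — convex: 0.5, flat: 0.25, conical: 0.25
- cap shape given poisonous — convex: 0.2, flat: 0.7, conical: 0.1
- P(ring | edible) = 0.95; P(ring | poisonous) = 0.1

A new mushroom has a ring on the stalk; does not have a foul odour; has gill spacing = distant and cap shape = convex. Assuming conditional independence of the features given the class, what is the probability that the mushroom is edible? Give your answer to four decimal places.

edible: 0.75 × 0.05 × (1−0.8) × 0.5 × 0.95 = 0.0035625
poisonous: 0.25 × 0.1 × (1−0.95) × 0.2 × 0.1 = 0.000025
P(edible | x) = 0.0035625 / 0.0035875 ≈ 0.9930

0.9930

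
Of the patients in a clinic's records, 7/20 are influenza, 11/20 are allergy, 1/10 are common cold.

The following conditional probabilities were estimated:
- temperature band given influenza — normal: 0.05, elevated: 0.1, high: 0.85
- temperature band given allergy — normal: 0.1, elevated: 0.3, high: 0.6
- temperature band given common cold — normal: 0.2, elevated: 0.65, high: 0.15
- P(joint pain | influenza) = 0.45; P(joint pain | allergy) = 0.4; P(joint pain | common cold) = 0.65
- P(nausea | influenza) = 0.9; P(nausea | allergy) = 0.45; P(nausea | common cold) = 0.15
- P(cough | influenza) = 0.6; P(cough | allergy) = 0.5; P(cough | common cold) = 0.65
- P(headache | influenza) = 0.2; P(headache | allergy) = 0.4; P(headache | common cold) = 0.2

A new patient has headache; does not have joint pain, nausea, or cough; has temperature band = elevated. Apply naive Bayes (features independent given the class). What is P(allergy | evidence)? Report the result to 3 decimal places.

influenza: 0.35 × 0.1 × (1−0.45) × (1−0.9) × (1−0.6) × 0.2 = 0.000154
allergy: 0.55 × 0.3 × (1−0.4) × (1−0.45) × (1−0.5) × 0.4 = 0.01089
common cold: 0.1 × 0.65 × (1−0.65) × (1−0.15) × (1−0.65) × 0.2 = 0.001353625
P(allergy | x) = 0.01089 / 0.012397625 ≈ 0.878

0.878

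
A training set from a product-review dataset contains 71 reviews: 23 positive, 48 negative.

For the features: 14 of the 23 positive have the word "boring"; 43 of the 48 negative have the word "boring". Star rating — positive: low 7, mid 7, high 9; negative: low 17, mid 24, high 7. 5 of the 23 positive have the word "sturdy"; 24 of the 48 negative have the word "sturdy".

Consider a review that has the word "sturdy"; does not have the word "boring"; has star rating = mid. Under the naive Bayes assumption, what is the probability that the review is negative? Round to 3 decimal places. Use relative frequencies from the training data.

positive: (23/71) × (9/23) × (7/23) × (5/23) ≈ 0.0083868
negative: (48/71) × (5/48) × (24/48) × (24/48) ≈ 0.0176056
P(negative | x) = 0.0176056 / 0.0259924 ≈ 0.677

0.677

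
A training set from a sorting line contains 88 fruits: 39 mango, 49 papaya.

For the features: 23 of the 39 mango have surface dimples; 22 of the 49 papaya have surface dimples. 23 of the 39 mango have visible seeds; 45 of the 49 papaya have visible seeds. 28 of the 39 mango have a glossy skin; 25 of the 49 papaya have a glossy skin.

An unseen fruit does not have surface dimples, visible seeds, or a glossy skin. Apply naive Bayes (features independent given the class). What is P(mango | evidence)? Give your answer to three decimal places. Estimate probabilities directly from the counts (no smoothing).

0.632

mango: (39/88) × (16/39) × (16/39) × (11/39) ≈ 0.0210388
papaya: (49/88) × (27/49) × (4/49) × (24/49) ≈ 0.0122676
P(mango | x) = 0.0210388 / 0.0333064 ≈ 0.632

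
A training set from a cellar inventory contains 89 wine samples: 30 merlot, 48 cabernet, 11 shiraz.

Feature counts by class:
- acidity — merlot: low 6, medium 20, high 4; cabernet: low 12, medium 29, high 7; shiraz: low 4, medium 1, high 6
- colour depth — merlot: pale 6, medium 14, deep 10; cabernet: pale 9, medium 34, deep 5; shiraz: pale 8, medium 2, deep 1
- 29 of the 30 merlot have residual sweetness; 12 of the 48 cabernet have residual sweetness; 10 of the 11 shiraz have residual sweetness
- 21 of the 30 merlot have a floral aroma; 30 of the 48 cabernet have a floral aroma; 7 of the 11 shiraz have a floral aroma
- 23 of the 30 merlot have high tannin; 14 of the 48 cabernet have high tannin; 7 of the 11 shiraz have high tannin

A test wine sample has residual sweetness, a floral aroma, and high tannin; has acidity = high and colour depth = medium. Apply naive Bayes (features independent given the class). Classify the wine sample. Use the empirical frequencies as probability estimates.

merlot

merlot: (30/89) × (4/30) × (14/30) × (29/30) × (21/30) × (23/30) ≈ 0.0108807
cabernet: (48/89) × (7/48) × (34/48) × (12/48) × (30/48) × (14/48) ≈ 0.00253894
shiraz: (11/89) × (6/11) × (2/11) × (10/11) × (7/11) × (7/11) ≈ 0.00451249
Highest score → merlot.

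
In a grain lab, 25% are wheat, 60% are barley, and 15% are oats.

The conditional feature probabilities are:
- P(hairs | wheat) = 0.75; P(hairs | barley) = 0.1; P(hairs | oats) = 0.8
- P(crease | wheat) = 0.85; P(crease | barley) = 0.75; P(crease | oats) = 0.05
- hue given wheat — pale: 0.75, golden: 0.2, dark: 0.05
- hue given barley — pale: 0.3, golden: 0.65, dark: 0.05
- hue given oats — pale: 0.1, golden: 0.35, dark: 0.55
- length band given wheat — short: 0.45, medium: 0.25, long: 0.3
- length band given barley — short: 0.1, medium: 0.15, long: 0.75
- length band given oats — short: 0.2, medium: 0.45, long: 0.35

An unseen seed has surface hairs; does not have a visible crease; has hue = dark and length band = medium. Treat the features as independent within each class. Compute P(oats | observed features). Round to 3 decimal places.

wheat: 0.25 × 0.75 × (1−0.85) × 0.05 × 0.25 = 0.0003515625
barley: 0.6 × 0.1 × (1−0.75) × 0.05 × 0.15 = 0.0001125
oats: 0.15 × 0.8 × (1−0.05) × 0.55 × 0.45 = 0.028215
P(oats | x) = 0.028215 / 0.0286790625 ≈ 0.984

0.984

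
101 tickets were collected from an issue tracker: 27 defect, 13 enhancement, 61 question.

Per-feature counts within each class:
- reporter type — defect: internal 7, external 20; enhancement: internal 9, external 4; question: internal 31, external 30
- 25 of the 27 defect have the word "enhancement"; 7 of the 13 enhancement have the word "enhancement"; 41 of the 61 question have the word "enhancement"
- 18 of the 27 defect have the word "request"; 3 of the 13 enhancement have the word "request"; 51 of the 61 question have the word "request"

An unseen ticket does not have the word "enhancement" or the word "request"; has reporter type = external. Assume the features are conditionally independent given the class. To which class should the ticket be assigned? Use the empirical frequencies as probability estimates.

defect: (27/101) × (20/27) × (2/27) × (9/27) ≈ 0.00488938
enhancement: (13/101) × (4/13) × (6/13) × (10/13) ≈ 0.0140606
question: (61/101) × (30/61) × (20/61) × (10/61) ≈ 0.015965
Highest score → question.

question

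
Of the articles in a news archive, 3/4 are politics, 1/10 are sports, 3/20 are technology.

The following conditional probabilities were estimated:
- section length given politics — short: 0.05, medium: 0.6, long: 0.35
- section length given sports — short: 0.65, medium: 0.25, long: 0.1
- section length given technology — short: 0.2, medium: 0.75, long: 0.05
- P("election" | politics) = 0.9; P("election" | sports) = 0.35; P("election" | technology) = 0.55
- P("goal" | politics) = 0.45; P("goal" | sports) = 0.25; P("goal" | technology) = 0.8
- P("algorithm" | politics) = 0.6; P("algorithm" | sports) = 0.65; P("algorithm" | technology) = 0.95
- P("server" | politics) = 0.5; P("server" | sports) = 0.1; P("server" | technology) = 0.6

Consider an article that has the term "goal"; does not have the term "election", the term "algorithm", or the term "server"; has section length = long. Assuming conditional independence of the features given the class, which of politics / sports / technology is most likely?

politics

politics: 0.75 × 0.35 × (1−0.9) × 0.45 × (1−0.6) × (1−0.5) = 0.0023625
sports: 0.1 × 0.1 × (1−0.35) × 0.25 × (1−0.65) × (1−0.1) = 0.000511875
technology: 0.15 × 0.05 × (1−0.55) × 0.8 × (1−0.95) × (1−0.6) = 0.000054
Highest score → politics.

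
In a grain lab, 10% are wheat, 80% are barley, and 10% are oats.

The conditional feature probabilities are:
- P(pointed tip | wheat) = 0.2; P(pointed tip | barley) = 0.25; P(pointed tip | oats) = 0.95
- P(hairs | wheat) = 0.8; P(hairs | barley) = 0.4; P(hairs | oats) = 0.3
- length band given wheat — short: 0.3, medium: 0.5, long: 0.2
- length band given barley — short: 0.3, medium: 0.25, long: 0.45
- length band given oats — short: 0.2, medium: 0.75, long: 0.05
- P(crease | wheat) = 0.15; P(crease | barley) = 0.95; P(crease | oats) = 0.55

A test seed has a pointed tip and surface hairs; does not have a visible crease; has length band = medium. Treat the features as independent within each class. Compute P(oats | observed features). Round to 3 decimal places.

0.552

wheat: 0.1 × 0.2 × 0.8 × 0.5 × (1−0.15) = 0.0068
barley: 0.8 × 0.25 × 0.4 × 0.25 × (1−0.95) = 0.001
oats: 0.1 × 0.95 × 0.3 × 0.75 × (1−0.55) = 0.00961875
P(oats | x) = 0.00961875 / 0.01741875 ≈ 0.552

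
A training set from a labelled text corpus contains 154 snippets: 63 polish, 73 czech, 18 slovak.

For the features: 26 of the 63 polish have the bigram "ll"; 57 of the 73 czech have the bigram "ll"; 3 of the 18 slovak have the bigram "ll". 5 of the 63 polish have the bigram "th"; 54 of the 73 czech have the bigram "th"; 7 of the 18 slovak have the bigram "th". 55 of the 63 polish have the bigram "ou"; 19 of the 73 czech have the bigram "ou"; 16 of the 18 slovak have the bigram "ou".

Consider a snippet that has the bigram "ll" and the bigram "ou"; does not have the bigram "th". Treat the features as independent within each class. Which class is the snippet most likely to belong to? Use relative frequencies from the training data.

polish: (63/154) × (26/63) × (58/63) × (55/63) ≈ 0.135694
czech: (73/154) × (57/73) × (19/73) × (19/73) ≈ 0.0250735
slovak: (18/154) × (3/18) × (11/18) × (16/18) ≈ 0.010582
Highest score → polish.

polish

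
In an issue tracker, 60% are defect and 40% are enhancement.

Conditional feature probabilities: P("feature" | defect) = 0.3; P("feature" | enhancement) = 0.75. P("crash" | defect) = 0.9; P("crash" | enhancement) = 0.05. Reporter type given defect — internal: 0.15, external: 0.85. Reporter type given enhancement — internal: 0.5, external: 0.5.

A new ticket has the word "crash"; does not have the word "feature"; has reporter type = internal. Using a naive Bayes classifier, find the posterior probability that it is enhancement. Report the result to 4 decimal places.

defect: 0.6 × (1−0.3) × 0.9 × 0.15 = 0.0567
enhancement: 0.4 × (1−0.75) × 0.05 × 0.5 = 0.0025
P(enhancement | x) = 0.0025 / 0.0592 ≈ 0.0422

0.0422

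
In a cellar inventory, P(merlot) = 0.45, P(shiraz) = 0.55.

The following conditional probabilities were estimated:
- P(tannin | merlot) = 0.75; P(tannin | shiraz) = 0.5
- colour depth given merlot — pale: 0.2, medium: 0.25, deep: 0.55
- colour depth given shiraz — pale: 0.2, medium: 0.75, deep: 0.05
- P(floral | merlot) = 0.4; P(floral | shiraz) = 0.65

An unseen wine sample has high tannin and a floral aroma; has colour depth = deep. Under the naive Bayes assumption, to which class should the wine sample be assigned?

merlot

merlot: 0.45 × 0.75 × 0.55 × 0.4 = 0.07425
shiraz: 0.55 × 0.5 × 0.05 × 0.65 = 0.0089375
Highest score → merlot.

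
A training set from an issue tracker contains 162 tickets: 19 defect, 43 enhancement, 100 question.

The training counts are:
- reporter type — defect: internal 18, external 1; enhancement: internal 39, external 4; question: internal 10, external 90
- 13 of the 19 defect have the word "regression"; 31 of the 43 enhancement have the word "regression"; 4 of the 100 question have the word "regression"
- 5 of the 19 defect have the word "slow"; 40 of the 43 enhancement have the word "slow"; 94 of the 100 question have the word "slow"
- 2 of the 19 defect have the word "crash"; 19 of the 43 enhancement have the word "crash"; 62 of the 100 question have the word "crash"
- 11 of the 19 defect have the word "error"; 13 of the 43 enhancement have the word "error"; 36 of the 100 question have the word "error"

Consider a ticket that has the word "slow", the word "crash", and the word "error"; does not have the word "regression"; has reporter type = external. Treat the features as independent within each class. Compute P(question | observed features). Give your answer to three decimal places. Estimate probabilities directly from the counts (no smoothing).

defect: (19/162) × (1/19) × (6/19) × (5/19) × (2/19) × (11/19) ≈ 0.0000312618
enhancement: (43/162) × (4/43) × (12/43) × (40/43) × (19/43) × (13/43) ≈ 0.000856267
question: (100/162) × (90/100) × (96/100) × (94/100) × (62/100) × (36/100) = 0.1118976
P(question | x) = 0.1118976 / 0.1127851288 ≈ 0.992

0.992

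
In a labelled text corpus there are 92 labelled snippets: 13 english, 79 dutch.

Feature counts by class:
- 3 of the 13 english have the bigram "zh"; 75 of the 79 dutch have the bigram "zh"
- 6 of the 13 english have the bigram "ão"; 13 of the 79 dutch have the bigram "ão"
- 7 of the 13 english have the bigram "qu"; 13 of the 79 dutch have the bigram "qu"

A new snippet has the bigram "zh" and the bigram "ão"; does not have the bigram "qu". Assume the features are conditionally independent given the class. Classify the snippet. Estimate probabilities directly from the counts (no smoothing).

dutch

english: (13/92) × (3/13) × (6/13) × (6/13) ≈ 0.00694623
dutch: (79/92) × (75/79) × (13/79) × (66/79) ≈ 0.112074
Highest score → dutch.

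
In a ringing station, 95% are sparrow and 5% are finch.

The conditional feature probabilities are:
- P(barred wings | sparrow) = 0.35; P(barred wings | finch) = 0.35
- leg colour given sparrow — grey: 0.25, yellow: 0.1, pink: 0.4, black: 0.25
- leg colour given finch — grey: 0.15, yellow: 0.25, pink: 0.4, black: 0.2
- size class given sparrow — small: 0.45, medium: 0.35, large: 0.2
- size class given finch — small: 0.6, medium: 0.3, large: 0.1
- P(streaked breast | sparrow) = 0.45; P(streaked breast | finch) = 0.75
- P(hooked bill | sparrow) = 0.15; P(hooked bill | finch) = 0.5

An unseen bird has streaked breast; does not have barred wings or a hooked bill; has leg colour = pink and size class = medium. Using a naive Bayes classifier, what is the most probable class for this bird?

sparrow: 0.95 × (1−0.35) × 0.4 × 0.35 × 0.45 × (1−0.15) = 0.033067125
finch: 0.05 × (1−0.35) × 0.4 × 0.3 × 0.75 × (1−0.5) = 0.0014625
Highest score → sparrow.

sparrow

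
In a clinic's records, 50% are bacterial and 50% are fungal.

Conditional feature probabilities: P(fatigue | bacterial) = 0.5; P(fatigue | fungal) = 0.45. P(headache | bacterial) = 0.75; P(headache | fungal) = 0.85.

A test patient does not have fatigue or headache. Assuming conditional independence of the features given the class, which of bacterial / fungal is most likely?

bacterial: 0.5 × (1−0.5) × (1−0.75) = 0.0625
fungal: 0.5 × (1−0.45) × (1−0.85) = 0.04125
Highest score → bacterial.

bacterial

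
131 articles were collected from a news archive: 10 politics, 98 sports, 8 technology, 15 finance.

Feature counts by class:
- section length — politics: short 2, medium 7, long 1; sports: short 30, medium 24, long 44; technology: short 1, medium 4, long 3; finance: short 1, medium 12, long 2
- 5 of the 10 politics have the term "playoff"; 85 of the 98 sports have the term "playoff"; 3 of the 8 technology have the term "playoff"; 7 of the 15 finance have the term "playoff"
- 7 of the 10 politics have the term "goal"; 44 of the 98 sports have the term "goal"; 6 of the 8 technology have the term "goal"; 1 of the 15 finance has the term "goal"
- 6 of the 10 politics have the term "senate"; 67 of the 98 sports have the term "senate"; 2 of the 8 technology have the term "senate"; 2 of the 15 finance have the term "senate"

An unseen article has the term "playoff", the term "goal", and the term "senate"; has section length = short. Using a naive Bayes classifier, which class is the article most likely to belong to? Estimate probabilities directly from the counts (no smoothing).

sports

politics: (10/131) × (2/10) × (5/10) × (7/10) × (6/10) ≈ 0.00320611
sports: (98/131) × (30/98) × (85/98) × (44/98) × (67/98) ≈ 0.0609703
technology: (8/131) × (1/8) × (3/8) × (6/8) × (2/8) ≈ 0.000536737
finance: (15/131) × (1/15) × (7/15) × (1/15) × (2/15) ≈ 0.0000316653
Highest score → sports.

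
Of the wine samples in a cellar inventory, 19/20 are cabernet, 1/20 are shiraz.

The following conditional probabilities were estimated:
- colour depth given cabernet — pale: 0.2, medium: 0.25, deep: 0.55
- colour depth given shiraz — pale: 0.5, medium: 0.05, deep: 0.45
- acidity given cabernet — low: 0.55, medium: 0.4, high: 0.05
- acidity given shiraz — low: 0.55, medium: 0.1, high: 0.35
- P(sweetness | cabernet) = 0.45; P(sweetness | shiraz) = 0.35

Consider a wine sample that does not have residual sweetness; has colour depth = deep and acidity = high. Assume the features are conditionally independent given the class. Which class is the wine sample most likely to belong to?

cabernet

cabernet: 0.95 × 0.55 × 0.05 × (1−0.45) = 0.01436875
shiraz: 0.05 × 0.45 × 0.35 × (1−0.35) = 0.00511875
Highest score → cabernet.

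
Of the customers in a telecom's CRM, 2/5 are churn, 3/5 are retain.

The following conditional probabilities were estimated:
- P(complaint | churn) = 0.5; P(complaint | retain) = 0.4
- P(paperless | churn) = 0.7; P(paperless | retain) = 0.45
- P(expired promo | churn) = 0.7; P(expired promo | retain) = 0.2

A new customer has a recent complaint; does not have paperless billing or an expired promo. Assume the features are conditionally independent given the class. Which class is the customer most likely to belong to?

churn: 0.4 × 0.5 × (1−0.7) × (1−0.7) = 0.018
retain: 0.6 × 0.4 × (1−0.45) × (1−0.2) = 0.1056
Highest score → retain.

retain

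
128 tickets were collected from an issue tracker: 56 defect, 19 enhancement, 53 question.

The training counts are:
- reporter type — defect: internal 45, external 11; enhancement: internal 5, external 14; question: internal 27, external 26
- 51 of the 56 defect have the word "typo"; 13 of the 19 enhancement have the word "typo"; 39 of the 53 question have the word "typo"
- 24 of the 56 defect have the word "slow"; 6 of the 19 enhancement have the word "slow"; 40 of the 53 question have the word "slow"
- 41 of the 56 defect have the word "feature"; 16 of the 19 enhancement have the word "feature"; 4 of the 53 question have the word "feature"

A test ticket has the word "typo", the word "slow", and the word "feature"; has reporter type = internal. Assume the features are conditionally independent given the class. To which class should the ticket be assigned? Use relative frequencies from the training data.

defect

defect: (56/128) × (45/56) × (51/56) × (24/56) × (41/56) ≈ 0.100462
enhancement: (19/128) × (5/19) × (13/19) × (6/19) × (16/19) ≈ 0.00710745
question: (53/128) × (27/53) × (39/53) × (40/53) × (4/53) ≈ 0.00884119
Highest score → defect.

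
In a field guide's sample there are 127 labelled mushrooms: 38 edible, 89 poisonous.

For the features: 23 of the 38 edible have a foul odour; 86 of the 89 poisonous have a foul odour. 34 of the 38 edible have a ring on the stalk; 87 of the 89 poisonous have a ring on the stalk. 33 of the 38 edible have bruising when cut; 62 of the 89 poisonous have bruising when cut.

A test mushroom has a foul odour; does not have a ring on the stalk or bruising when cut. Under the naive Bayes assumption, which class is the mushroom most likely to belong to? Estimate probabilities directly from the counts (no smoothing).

poisonous

edible: (38/127) × (23/38) × (4/38) × (5/38) ≈ 0.00250834
poisonous: (89/127) × (86/89) × (2/89) × (27/89) ≈ 0.00461645
Highest score → poisonous.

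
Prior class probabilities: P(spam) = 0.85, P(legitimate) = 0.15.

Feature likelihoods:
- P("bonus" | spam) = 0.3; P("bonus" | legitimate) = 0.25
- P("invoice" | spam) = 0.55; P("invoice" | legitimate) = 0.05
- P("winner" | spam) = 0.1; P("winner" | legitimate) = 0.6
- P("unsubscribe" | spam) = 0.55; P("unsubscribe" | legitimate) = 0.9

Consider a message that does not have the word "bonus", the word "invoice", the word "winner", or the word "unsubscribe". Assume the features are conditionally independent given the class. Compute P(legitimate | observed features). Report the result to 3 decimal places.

spam: 0.85 × (1−0.3) × (1−0.55) × (1−0.1) × (1−0.55) = 0.10843875
legitimate: 0.15 × (1−0.25) × (1−0.05) × (1−0.6) × (1−0.9) = 0.004275
P(legitimate | x) = 0.004275 / 0.11271375 ≈ 0.038

0.038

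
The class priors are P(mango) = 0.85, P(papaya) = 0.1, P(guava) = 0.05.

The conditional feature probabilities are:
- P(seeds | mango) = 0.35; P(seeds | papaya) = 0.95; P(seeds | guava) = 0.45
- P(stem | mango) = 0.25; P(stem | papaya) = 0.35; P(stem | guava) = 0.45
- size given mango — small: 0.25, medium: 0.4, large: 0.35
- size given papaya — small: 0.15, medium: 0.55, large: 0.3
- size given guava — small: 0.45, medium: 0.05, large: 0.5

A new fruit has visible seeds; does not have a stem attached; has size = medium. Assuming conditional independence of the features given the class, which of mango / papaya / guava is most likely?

mango

mango: 0.85 × 0.35 × (1−0.25) × 0.4 = 0.08925
papaya: 0.1 × 0.95 × (1−0.35) × 0.55 = 0.0339625
guava: 0.05 × 0.45 × (1−0.45) × 0.05 = 0.00061875
Highest score → mango.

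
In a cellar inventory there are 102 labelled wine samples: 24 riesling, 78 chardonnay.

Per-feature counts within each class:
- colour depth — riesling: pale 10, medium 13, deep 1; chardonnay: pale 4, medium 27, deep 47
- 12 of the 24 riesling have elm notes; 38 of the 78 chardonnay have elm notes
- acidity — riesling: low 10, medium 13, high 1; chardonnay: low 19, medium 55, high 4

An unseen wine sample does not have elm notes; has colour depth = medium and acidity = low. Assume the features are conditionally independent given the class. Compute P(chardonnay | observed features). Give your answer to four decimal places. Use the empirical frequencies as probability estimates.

0.5546

riesling: (24/102) × (13/24) × (12/24) × (10/24) ≈ 0.0265523
chardonnay: (78/102) × (27/78) × (40/78) × (19/78) ≈ 0.0330665
P(chardonnay | x) = 0.0330665 / 0.0596188 ≈ 0.5546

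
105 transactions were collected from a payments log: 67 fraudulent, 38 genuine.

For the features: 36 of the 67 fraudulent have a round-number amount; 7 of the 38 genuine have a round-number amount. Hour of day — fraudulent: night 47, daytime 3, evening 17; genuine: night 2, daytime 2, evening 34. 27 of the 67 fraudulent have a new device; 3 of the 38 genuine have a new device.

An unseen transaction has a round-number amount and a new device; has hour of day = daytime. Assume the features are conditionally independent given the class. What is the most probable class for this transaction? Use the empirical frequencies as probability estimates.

fraudulent: (67/105) × (36/67) × (3/67) × (27/67) ≈ 0.00618655
genuine: (38/105) × (7/38) × (2/38) × (3/38) ≈ 0.000277008
Highest score → fraudulent.

fraudulent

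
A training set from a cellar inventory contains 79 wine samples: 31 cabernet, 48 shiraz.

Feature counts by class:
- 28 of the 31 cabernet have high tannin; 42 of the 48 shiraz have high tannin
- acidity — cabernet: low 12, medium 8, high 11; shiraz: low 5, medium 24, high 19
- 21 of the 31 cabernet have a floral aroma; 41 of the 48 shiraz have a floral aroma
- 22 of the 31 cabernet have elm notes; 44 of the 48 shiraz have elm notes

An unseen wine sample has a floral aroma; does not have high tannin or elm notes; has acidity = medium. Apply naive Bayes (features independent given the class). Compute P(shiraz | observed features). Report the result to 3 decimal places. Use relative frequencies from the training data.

cabernet: (31/79) × (3/31) × (8/31) × (21/31) × (9/31) ≈ 0.00192735
shiraz: (48/79) × (6/48) × (24/48) × (41/48) × (4/48) ≈ 0.00270306
P(shiraz | x) = 0.00270306 / 0.00463041 ≈ 0.584

0.584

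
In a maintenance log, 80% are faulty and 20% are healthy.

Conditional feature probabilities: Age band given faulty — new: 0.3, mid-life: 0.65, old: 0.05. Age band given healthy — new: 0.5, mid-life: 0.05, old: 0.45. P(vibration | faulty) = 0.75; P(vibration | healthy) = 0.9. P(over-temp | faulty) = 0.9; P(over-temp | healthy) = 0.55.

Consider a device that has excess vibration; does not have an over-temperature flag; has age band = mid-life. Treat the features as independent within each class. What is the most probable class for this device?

faulty

faulty: 0.8 × 0.65 × 0.75 × (1−0.9) = 0.039
healthy: 0.2 × 0.05 × 0.9 × (1−0.55) = 0.00405
Highest score → faulty.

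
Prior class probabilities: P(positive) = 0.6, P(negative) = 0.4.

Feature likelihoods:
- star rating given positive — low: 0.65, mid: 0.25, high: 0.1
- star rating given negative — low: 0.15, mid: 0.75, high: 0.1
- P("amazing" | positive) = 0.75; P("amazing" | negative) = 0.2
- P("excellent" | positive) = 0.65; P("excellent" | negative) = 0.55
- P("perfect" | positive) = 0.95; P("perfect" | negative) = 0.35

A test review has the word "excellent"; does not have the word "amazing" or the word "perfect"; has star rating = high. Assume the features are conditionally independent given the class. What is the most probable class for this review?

negative

positive: 0.6 × 0.1 × (1−0.75) × 0.65 × (1−0.95) = 0.0004875
negative: 0.4 × 0.1 × (1−0.2) × 0.55 × (1−0.35) = 0.01144
Highest score → negative.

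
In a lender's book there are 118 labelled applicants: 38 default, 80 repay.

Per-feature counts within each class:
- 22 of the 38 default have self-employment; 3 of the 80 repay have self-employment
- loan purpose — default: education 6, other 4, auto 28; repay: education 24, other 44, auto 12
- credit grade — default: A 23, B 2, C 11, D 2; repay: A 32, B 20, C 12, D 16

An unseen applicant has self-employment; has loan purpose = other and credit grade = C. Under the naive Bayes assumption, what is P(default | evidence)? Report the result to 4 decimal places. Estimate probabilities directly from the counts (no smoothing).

0.7304

default: (38/118) × (22/38) × (4/38) × (11/38) ≈ 0.00568102
repay: (80/118) × (3/80) × (44/80) × (12/80) ≈ 0.00209746
P(default | x) = 0.00568102 / 0.00777848 ≈ 0.7304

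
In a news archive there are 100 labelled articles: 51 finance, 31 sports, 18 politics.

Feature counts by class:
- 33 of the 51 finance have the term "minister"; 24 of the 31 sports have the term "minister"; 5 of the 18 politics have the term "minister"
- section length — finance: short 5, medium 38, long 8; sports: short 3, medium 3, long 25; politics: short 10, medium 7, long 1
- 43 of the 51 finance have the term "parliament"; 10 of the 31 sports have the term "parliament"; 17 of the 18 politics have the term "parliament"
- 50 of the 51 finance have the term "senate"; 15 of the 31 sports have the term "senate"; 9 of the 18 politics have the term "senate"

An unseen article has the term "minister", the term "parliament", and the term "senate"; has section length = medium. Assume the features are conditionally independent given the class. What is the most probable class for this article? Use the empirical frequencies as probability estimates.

finance: (51/100) × (33/51) × (38/51) × (43/51) × (50/51) ≈ 0.203248
sports: (31/100) × (24/31) × (3/31) × (10/31) × (15/31) ≈ 0.00362526
politics: (18/100) × (5/18) × (7/18) × (17/18) × (9/18) ≈ 0.0091821
Highest score → finance.

finance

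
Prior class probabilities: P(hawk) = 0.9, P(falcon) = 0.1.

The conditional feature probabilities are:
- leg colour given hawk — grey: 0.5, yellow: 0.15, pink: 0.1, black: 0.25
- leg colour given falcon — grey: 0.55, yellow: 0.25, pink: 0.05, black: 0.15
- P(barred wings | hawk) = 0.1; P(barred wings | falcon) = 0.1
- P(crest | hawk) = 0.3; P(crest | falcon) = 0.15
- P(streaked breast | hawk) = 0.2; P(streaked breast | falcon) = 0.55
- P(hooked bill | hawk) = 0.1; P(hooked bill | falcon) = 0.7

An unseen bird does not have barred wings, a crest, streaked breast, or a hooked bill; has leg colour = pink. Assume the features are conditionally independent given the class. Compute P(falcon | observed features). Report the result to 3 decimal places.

hawk: 0.9 × 0.1 × (1−0.1) × (1−0.3) × (1−0.2) × (1−0.1) = 0.040824
falcon: 0.1 × 0.05 × (1−0.1) × (1−0.15) × (1−0.55) × (1−0.7) = 0.000516375
P(falcon | x) = 0.000516375 / 0.041340375 ≈ 0.012

0.012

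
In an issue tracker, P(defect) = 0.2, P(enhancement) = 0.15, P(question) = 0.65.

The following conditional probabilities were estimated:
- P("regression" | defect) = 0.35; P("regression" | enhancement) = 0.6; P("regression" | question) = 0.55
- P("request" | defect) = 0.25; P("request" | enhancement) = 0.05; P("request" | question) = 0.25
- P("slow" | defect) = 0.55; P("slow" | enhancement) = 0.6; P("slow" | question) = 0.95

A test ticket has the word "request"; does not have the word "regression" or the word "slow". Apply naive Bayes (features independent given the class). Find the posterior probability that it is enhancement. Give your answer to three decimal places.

defect: 0.2 × (1−0.35) × 0.25 × (1−0.55) = 0.014625
enhancement: 0.15 × (1−0.6) × 0.05 × (1−0.6) = 0.0012
question: 0.65 × (1−0.55) × 0.25 × (1−0.95) = 0.00365625
P(enhancement | x) = 0.0012 / 0.01948125 ≈ 0.062

0.062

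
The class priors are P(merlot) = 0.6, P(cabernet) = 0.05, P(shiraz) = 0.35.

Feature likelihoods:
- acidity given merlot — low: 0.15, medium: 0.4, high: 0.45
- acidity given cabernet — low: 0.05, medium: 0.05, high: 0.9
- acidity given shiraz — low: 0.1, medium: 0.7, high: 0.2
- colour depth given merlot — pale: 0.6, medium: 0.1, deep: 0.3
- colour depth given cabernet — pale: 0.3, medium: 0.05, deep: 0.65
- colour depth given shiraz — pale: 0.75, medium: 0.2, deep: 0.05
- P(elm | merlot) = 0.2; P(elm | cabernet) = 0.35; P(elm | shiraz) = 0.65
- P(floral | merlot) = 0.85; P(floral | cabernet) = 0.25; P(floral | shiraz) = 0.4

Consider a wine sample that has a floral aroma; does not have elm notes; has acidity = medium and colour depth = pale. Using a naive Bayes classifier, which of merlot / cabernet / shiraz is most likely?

merlot

merlot: 0.6 × 0.4 × 0.6 × (1−0.2) × 0.85 = 0.09792
cabernet: 0.05 × 0.05 × 0.3 × (1−0.35) × 0.25 = 0.000121875
shiraz: 0.35 × 0.7 × 0.75 × (1−0.65) × 0.4 = 0.025725
Highest score → merlot.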